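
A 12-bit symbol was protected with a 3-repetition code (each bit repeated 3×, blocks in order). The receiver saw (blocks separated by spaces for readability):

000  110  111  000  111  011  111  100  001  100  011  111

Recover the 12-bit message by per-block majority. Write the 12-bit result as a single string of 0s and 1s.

Block 1 (000): 0 ones → 0
Block 2 (110): 2 ones → 1
Block 3 (111): 3 ones → 1
Block 4 (000): 0 ones → 0
Block 5 (111): 3 ones → 1
Block 6 (011): 2 ones → 1
Block 7 (111): 3 ones → 1
Block 8 (100): 1 one → 0
Block 9 (001): 1 one → 0
Block 10 (100): 1 one → 0
Block 11 (011): 2 ones → 1
Block 12 (111): 3 ones → 1

011011100011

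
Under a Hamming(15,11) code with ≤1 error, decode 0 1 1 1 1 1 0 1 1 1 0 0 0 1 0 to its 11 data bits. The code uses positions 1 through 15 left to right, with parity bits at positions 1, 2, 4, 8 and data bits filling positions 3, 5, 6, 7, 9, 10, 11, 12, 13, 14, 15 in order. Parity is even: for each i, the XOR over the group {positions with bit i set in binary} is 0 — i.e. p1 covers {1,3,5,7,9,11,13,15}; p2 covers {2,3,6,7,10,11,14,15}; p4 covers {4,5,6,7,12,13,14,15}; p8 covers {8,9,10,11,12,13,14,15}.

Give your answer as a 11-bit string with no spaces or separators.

s1 (pos 1,3,5,7,9,11,13,15): 0⊕1⊕1⊕0⊕1⊕0⊕0⊕0 = 1
s2 (pos 2,3,6,7,10,11,14,15): 1⊕1⊕1⊕0⊕1⊕0⊕1⊕0 = 1
s4 (pos 4,5,6,7,12,13,14,15): 1⊕1⊕1⊕0⊕0⊕0⊕1⊕0 = 0
s8 (pos 8,9,10,11,12,13,14,15): 1⊕1⊕1⊕0⊕0⊕0⊕1⊕0 = 0
Syndrome s8…s1 = 0011 → error at position 3.
Flip position 3: 011111011100010 → 010111011100010
Read data bits from positions 3,5,6,7,9,10,11,12,13,14,15: 01101100010

01101100010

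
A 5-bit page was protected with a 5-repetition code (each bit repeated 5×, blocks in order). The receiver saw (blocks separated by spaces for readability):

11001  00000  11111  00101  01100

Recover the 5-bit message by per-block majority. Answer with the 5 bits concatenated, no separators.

10100

Block 1 (11001): 3 ones → 1
Block 2 (00000): 0 ones → 0
Block 3 (11111): 5 ones → 1
Block 4 (00101): 2 ones → 0
Block 5 (01100): 2 ones → 0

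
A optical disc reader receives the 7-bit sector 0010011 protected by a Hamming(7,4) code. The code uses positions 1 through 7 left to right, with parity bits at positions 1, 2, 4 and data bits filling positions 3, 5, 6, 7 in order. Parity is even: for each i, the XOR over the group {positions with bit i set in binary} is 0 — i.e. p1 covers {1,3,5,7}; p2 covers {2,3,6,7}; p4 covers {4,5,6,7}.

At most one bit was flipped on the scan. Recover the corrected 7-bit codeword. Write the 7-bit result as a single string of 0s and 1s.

0110011

s1 (pos 1,3,5,7): 0⊕1⊕0⊕1 = 0
s2 (pos 2,3,6,7): 0⊕1⊕1⊕1 = 1
s4 (pos 4,5,6,7): 0⊕0⊕1⊕1 = 0
Syndrome s4…s1 = 010 → error at position 2.
Flip position 2: 0010011 → 0110011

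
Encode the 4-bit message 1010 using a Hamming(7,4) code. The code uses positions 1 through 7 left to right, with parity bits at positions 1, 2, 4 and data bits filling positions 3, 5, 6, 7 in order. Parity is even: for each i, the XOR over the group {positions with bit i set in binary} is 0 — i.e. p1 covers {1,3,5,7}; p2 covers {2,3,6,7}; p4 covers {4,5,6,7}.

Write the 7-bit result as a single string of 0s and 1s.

1011010

Place data at non-parity positions: p1 p2 1 p4 0 1 0
p1 (pos 1,3,5,7): XOR of data positions = 1⊕0⊕0 = 1
p2 (pos 2,3,6,7): XOR of data positions = 1⊕1⊕0 = 0
p4 (pos 4,5,6,7): XOR of data positions = 0⊕1⊕0 = 1
Codeword: 1011010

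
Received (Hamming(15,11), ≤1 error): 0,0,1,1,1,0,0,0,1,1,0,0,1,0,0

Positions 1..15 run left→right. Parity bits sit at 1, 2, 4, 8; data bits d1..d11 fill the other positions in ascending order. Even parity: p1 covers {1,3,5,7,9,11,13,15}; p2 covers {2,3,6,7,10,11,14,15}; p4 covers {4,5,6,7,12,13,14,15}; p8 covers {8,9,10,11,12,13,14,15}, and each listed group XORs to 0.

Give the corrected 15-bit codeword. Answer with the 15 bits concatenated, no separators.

s1 (pos 1,3,5,7,9,11,13,15): 0⊕1⊕1⊕0⊕1⊕0⊕1⊕0 = 0
s2 (pos 2,3,6,7,10,11,14,15): 0⊕1⊕0⊕0⊕1⊕0⊕0⊕0 = 0
s4 (pos 4,5,6,7,12,13,14,15): 1⊕1⊕0⊕0⊕0⊕1⊕0⊕0 = 1
s8 (pos 8,9,10,11,12,13,14,15): 0⊕1⊕1⊕0⊕0⊕1⊕0⊕0 = 1
Syndrome s8…s1 = 1100 → error at position 12.
Flip position 12: 001110001100100 → 001110001101100

001110001101100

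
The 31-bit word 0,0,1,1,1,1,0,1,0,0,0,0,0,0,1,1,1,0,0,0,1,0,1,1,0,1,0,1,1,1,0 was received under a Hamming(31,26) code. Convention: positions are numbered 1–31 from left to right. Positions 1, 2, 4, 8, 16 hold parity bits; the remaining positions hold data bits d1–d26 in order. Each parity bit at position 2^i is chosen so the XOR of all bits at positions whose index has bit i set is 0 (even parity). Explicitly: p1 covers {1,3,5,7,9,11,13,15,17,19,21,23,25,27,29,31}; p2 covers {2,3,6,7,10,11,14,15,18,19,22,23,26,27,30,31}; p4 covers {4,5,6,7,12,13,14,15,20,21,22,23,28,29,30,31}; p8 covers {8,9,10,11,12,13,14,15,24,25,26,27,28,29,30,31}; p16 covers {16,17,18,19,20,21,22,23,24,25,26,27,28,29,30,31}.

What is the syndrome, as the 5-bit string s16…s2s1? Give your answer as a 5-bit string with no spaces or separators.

s1 (pos 1,3,5,7,9,11,13,15,17,19,21,23,25,27,29,31): 0⊕1⊕1⊕0⊕0⊕0⊕0⊕1⊕1⊕0⊕1⊕1⊕0⊕0⊕1⊕0 = 1
s2 (pos 2,3,6,7,10,11,14,15,18,19,22,23,26,27,30,31): 0⊕1⊕1⊕0⊕0⊕0⊕0⊕1⊕0⊕0⊕0⊕1⊕1⊕0⊕1⊕0 = 0
s4 (pos 4,5,6,7,12,13,14,15,20,21,22,23,28,29,30,31): 1⊕1⊕1⊕0⊕0⊕0⊕0⊕1⊕0⊕1⊕0⊕1⊕1⊕1⊕1⊕0 = 1
s8 (pos 8,9,10,11,12,13,14,15,24,25,26,27,28,29,30,31): 1⊕0⊕0⊕0⊕0⊕0⊕0⊕1⊕1⊕0⊕1⊕0⊕1⊕1⊕1⊕0 = 1
s16 (pos 16,17,18,19,20,21,22,23,24,25,26,27,28,29,30,31): 1⊕1⊕0⊕0⊕0⊕1⊕0⊕1⊕1⊕0⊕1⊕0⊕1⊕1⊕1⊕0 = 1
Syndrome s16…s1 = 11101 → error at position 29.

11101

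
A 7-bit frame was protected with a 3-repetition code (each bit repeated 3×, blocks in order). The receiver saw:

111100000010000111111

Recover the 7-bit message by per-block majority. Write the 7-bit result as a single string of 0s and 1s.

1000011

Block 1 (111): 3 ones → 1
Block 2 (100): 1 one → 0
Block 3 (000): 0 ones → 0
Block 4 (010): 1 one → 0
Block 5 (000): 0 ones → 0
Block 6 (111): 3 ones → 1
Block 7 (111): 3 ones → 1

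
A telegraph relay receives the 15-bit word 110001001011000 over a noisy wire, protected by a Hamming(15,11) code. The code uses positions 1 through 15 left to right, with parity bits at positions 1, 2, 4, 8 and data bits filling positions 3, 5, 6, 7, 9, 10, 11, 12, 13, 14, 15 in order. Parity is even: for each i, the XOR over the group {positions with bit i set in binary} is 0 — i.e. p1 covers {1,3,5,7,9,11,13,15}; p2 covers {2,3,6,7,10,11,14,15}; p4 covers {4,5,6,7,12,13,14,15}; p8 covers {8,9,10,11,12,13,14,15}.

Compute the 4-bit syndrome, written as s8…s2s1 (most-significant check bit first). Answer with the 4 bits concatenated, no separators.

s1 (pos 1,3,5,7,9,11,13,15): 1⊕0⊕0⊕0⊕1⊕1⊕0⊕0 = 1
s2 (pos 2,3,6,7,10,11,14,15): 1⊕0⊕1⊕0⊕0⊕1⊕0⊕0 = 1
s4 (pos 4,5,6,7,12,13,14,15): 0⊕0⊕1⊕0⊕1⊕0⊕0⊕0 = 0
s8 (pos 8,9,10,11,12,13,14,15): 0⊕1⊕0⊕1⊕1⊕0⊕0⊕0 = 1
Syndrome s8…s1 = 1011 → error at position 11.

1011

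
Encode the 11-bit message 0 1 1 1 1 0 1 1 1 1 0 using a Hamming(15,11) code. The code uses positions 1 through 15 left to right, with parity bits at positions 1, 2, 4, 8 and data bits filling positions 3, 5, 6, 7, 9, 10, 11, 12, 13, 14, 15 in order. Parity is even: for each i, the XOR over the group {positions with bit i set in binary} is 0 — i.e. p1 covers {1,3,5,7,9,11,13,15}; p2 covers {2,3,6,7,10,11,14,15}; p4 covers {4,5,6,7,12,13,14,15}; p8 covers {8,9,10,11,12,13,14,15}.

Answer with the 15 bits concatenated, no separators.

Place data at non-parity positions: p1 p2 0 p4 1 1 1 p8 1 0 1 1 1 1 0
p1 (pos 1,3,5,7,9,11,13,15): XOR of data positions = 0⊕1⊕1⊕1⊕1⊕1⊕0 = 1
p2 (pos 2,3,6,7,10,11,14,15): XOR of data positions = 0⊕1⊕1⊕0⊕1⊕1⊕0 = 0
p4 (pos 4,5,6,7,12,13,14,15): XOR of data positions = 1⊕1⊕1⊕1⊕1⊕1⊕0 = 0
p8 (pos 8,9,10,11,12,13,14,15): XOR of data positions = 1⊕0⊕1⊕1⊕1⊕1⊕0 = 1
Codeword: 100011111011110

100011111011110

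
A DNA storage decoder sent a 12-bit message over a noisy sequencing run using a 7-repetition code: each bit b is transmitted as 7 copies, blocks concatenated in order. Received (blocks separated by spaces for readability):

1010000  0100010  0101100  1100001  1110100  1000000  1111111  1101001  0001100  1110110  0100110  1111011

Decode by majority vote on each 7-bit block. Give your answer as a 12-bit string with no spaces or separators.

Block 1 (1010000): 2 ones → 0
Block 2 (0100010): 2 ones → 0
Block 3 (0101100): 3 ones → 0
Block 4 (1100001): 3 ones → 0
Block 5 (1110100): 4 ones → 1
Block 6 (1000000): 1 one → 0
Block 7 (1111111): 7 ones → 1
Block 8 (1101001): 4 ones → 1
Block 9 (0001100): 2 ones → 0
Block 10 (1110110): 5 ones → 1
Block 11 (0100110): 3 ones → 0
Block 12 (1111011): 6 ones → 1

000010110101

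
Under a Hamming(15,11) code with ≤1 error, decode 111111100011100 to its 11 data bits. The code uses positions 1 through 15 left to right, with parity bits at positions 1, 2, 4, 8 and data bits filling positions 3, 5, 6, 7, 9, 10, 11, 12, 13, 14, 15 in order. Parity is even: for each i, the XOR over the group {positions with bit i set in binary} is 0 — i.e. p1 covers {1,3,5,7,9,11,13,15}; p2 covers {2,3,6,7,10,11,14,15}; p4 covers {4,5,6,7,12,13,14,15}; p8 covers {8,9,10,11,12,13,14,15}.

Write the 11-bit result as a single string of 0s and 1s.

s1 (pos 1,3,5,7,9,11,13,15): 1⊕1⊕1⊕1⊕0⊕1⊕1⊕0 = 0
s2 (pos 2,3,6,7,10,11,14,15): 1⊕1⊕1⊕1⊕0⊕1⊕0⊕0 = 1
s4 (pos 4,5,6,7,12,13,14,15): 1⊕1⊕1⊕1⊕1⊕1⊕0⊕0 = 0
s8 (pos 8,9,10,11,12,13,14,15): 0⊕0⊕0⊕1⊕1⊕1⊕0⊕0 = 1
Syndrome s8…s1 = 1010 → error at position 10.
Flip position 10: 111111100011100 → 111111100111100
Read data bits from positions 3,5,6,7,9,10,11,12,13,14,15: 11110111100

11110111100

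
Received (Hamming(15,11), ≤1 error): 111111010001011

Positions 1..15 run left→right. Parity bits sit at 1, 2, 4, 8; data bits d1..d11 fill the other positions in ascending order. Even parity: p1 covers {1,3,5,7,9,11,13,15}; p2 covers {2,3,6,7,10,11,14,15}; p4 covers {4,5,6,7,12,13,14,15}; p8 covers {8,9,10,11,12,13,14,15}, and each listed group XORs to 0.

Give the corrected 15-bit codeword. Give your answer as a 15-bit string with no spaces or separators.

s1 (pos 1,3,5,7,9,11,13,15): 1⊕1⊕1⊕0⊕0⊕0⊕0⊕1 = 0
s2 (pos 2,3,6,7,10,11,14,15): 1⊕1⊕1⊕0⊕0⊕0⊕1⊕1 = 1
s4 (pos 4,5,6,7,12,13,14,15): 1⊕1⊕1⊕0⊕1⊕0⊕1⊕1 = 0
s8 (pos 8,9,10,11,12,13,14,15): 1⊕0⊕0⊕0⊕1⊕0⊕1⊕1 = 0
Syndrome s8…s1 = 0010 → error at position 2.
Flip position 2: 111111010001011 → 101111010001011

101111010001011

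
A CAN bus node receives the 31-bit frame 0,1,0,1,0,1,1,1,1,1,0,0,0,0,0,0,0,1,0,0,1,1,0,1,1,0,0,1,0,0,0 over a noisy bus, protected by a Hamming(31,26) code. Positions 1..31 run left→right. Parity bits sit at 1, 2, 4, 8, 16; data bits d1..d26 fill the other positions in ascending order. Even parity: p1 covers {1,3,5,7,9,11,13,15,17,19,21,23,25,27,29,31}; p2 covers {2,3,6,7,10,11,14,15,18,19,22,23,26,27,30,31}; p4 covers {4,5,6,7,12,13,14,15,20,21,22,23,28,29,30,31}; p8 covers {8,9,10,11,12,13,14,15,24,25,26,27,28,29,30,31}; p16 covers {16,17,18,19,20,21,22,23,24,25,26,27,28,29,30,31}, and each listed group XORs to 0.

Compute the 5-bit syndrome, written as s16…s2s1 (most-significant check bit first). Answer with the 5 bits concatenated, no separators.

s1 (pos 1,3,5,7,9,11,13,15,17,19,21,23,25,27,29,31): 0⊕0⊕0⊕1⊕1⊕0⊕0⊕0⊕0⊕0⊕1⊕0⊕1⊕0⊕0⊕0 = 0
s2 (pos 2,3,6,7,10,11,14,15,18,19,22,23,26,27,30,31): 1⊕0⊕1⊕1⊕1⊕0⊕0⊕0⊕1⊕0⊕1⊕0⊕0⊕0⊕0⊕0 = 0
s4 (pos 4,5,6,7,12,13,14,15,20,21,22,23,28,29,30,31): 1⊕0⊕1⊕1⊕0⊕0⊕0⊕0⊕0⊕1⊕1⊕0⊕1⊕0⊕0⊕0 = 0
s8 (pos 8,9,10,11,12,13,14,15,24,25,26,27,28,29,30,31): 1⊕1⊕1⊕0⊕0⊕0⊕0⊕0⊕1⊕1⊕0⊕0⊕1⊕0⊕0⊕0 = 0
s16 (pos 16,17,18,19,20,21,22,23,24,25,26,27,28,29,30,31): 0⊕0⊕1⊕0⊕0⊕1⊕1⊕0⊕1⊕1⊕0⊕0⊕1⊕0⊕0⊕0 = 0
Syndrome s16…s1 = 00000 → no error.

00000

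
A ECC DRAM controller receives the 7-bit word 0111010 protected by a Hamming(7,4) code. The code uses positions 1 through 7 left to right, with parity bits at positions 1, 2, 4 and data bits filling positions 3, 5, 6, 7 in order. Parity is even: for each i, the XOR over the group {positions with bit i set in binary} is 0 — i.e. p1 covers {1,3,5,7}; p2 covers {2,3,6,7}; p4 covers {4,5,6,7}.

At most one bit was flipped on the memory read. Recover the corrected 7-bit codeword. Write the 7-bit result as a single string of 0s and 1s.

s1 (pos 1,3,5,7): 0⊕1⊕0⊕0 = 1
s2 (pos 2,3,6,7): 1⊕1⊕1⊕0 = 1
s4 (pos 4,5,6,7): 1⊕0⊕1⊕0 = 0
Syndrome s4…s1 = 011 → error at position 3.
Flip position 3: 0111010 → 0101010

0101010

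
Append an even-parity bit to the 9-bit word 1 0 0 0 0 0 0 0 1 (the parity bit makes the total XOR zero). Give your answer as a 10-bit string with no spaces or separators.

XOR of the 9 data bits: 1⊕0⊕0⊕0⊕0⊕0⊕0⊕0⊕1 = 0
Parity bit = 0 (so all 10 bits XOR to 0).

1000000010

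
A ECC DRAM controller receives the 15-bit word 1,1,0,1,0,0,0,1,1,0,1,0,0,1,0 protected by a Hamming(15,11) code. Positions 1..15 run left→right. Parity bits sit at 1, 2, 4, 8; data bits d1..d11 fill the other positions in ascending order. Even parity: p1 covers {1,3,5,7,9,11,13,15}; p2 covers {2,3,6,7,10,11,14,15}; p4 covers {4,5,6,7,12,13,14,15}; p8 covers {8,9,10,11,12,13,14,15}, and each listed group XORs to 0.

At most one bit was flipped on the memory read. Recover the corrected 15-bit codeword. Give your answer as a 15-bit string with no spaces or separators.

111100011010010

s1 (pos 1,3,5,7,9,11,13,15): 1⊕0⊕0⊕0⊕1⊕1⊕0⊕0 = 1
s2 (pos 2,3,6,7,10,11,14,15): 1⊕0⊕0⊕0⊕0⊕1⊕1⊕0 = 1
s4 (pos 4,5,6,7,12,13,14,15): 1⊕0⊕0⊕0⊕0⊕0⊕1⊕0 = 0
s8 (pos 8,9,10,11,12,13,14,15): 1⊕1⊕0⊕1⊕0⊕0⊕1⊕0 = 0
Syndrome s8…s1 = 0011 → error at position 3.
Flip position 3: 110100011010010 → 111100011010010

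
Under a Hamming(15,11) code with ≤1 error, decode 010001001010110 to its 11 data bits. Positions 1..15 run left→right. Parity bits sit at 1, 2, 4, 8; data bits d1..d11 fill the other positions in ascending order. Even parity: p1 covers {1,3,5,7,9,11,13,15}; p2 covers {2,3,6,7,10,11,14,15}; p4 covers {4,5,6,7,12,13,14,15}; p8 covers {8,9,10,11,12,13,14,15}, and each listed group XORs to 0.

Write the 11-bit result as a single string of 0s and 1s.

s1 (pos 1,3,5,7,9,11,13,15): 0⊕0⊕0⊕0⊕1⊕1⊕1⊕0 = 1
s2 (pos 2,3,6,7,10,11,14,15): 1⊕0⊕1⊕0⊕0⊕1⊕1⊕0 = 0
s4 (pos 4,5,6,7,12,13,14,15): 0⊕0⊕1⊕0⊕0⊕1⊕1⊕0 = 1
s8 (pos 8,9,10,11,12,13,14,15): 0⊕1⊕0⊕1⊕0⊕1⊕1⊕0 = 0
Syndrome s8…s1 = 0101 → error at position 5.
Flip position 5: 010001001010110 → 010011001010110
Read data bits from positions 3,5,6,7,9,10,11,12,13,14,15: 01101010110

01101010110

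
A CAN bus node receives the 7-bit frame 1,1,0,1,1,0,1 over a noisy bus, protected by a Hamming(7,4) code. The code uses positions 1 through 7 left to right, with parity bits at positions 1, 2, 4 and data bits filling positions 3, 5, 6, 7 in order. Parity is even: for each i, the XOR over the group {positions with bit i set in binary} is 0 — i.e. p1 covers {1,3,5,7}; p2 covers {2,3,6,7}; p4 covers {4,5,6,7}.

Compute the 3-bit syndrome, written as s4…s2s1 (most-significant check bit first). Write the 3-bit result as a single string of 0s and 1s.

s1 (pos 1,3,5,7): 1⊕0⊕1⊕1 = 1
s2 (pos 2,3,6,7): 1⊕0⊕0⊕1 = 0
s4 (pos 4,5,6,7): 1⊕1⊕0⊕1 = 1
Syndrome s4…s1 = 101 → error at position 5.

101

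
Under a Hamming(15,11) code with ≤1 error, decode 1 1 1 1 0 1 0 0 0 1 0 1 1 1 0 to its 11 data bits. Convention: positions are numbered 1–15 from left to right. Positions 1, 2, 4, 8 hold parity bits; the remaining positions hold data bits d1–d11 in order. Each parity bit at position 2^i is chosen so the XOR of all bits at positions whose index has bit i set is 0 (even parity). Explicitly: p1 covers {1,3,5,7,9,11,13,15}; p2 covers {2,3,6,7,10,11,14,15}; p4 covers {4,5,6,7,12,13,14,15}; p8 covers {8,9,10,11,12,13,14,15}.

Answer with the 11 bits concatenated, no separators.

10110101110

s1 (pos 1,3,5,7,9,11,13,15): 1⊕1⊕0⊕0⊕0⊕0⊕1⊕0 = 1
s2 (pos 2,3,6,7,10,11,14,15): 1⊕1⊕1⊕0⊕1⊕0⊕1⊕0 = 1
s4 (pos 4,5,6,7,12,13,14,15): 1⊕0⊕1⊕0⊕1⊕1⊕1⊕0 = 1
s8 (pos 8,9,10,11,12,13,14,15): 0⊕0⊕1⊕0⊕1⊕1⊕1⊕0 = 0
Syndrome s8…s1 = 0111 → error at position 7.
Flip position 7: 111101000101110 → 111101100101110
Read data bits from positions 3,5,6,7,9,10,11,12,13,14,15: 10110101110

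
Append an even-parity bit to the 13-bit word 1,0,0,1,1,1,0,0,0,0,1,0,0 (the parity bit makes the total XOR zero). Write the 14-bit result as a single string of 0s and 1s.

XOR of the 13 data bits: 1⊕0⊕0⊕1⊕1⊕1⊕0⊕0⊕0⊕0⊕1⊕0⊕0 = 1
Parity bit = 1 (so all 14 bits XOR to 0).

10011100001001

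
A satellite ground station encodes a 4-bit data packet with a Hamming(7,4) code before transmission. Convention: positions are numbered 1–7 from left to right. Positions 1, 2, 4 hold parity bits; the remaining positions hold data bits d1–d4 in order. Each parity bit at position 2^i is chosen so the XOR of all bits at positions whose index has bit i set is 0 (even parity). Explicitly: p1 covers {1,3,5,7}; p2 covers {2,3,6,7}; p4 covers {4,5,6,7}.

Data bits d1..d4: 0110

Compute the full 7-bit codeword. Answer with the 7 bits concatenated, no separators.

Place data at non-parity positions: p1 p2 0 p4 1 1 0
p1 (pos 1,3,5,7): XOR of data positions = 0⊕1⊕0 = 1
p2 (pos 2,3,6,7): XOR of data positions = 0⊕1⊕0 = 1
p4 (pos 4,5,6,7): XOR of data positions = 1⊕1⊕0 = 0
Codeword: 1100110

1100110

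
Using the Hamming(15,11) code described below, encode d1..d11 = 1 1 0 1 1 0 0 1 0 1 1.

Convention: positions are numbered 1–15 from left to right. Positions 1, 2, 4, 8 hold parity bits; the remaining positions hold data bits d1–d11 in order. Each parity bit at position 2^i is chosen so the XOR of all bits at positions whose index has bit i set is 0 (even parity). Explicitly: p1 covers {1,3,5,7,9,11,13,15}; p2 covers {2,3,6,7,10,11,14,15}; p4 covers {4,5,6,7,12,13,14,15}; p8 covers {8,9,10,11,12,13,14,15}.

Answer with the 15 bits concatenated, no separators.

101110101001011

Place data at non-parity positions: p1 p2 1 p4 1 0 1 p8 1 0 0 1 0 1 1
p1 (pos 1,3,5,7,9,11,13,15): XOR of data positions = 1⊕1⊕1⊕1⊕0⊕0⊕1 = 1
p2 (pos 2,3,6,7,10,11,14,15): XOR of data positions = 1⊕0⊕1⊕0⊕0⊕1⊕1 = 0
p4 (pos 4,5,6,7,12,13,14,15): XOR of data positions = 1⊕0⊕1⊕1⊕0⊕1⊕1 = 1
p8 (pos 8,9,10,11,12,13,14,15): XOR of data positions = 1⊕0⊕0⊕1⊕0⊕1⊕1 = 0
Codeword: 101110101001011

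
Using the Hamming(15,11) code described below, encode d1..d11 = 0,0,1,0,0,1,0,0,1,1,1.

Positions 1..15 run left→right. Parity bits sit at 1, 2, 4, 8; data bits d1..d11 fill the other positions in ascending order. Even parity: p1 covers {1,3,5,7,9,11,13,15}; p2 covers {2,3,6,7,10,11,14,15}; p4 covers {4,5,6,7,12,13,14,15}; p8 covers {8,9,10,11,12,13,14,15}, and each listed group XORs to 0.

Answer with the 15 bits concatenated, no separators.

000001000100111

Place data at non-parity positions: p1 p2 0 p4 0 1 0 p8 0 1 0 0 1 1 1
p1 (pos 1,3,5,7,9,11,13,15): XOR of data positions = 0⊕0⊕0⊕0⊕0⊕1⊕1 = 0
p2 (pos 2,3,6,7,10,11,14,15): XOR of data positions = 0⊕1⊕0⊕1⊕0⊕1⊕1 = 0
p4 (pos 4,5,6,7,12,13,14,15): XOR of data positions = 0⊕1⊕0⊕0⊕1⊕1⊕1 = 0
p8 (pos 8,9,10,11,12,13,14,15): XOR of data positions = 0⊕1⊕0⊕0⊕1⊕1⊕1 = 0
Codeword: 000001000100111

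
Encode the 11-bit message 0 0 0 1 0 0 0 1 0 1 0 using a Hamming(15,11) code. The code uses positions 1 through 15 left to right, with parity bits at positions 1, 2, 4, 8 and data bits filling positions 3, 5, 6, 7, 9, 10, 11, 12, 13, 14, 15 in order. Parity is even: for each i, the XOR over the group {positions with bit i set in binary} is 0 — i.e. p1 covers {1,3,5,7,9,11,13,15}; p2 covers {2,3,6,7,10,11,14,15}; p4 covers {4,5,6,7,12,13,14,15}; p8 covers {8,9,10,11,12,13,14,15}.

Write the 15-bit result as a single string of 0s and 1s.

Place data at non-parity positions: p1 p2 0 p4 0 0 1 p8 0 0 0 1 0 1 0
p1 (pos 1,3,5,7,9,11,13,15): XOR of data positions = 0⊕0⊕1⊕0⊕0⊕0⊕0 = 1
p2 (pos 2,3,6,7,10,11,14,15): XOR of data positions = 0⊕0⊕1⊕0⊕0⊕1⊕0 = 0
p4 (pos 4,5,6,7,12,13,14,15): XOR of data positions = 0⊕0⊕1⊕1⊕0⊕1⊕0 = 1
p8 (pos 8,9,10,11,12,13,14,15): XOR of data positions = 0⊕0⊕0⊕1⊕0⊕1⊕0 = 0
Codeword: 100100100001010

100100100001010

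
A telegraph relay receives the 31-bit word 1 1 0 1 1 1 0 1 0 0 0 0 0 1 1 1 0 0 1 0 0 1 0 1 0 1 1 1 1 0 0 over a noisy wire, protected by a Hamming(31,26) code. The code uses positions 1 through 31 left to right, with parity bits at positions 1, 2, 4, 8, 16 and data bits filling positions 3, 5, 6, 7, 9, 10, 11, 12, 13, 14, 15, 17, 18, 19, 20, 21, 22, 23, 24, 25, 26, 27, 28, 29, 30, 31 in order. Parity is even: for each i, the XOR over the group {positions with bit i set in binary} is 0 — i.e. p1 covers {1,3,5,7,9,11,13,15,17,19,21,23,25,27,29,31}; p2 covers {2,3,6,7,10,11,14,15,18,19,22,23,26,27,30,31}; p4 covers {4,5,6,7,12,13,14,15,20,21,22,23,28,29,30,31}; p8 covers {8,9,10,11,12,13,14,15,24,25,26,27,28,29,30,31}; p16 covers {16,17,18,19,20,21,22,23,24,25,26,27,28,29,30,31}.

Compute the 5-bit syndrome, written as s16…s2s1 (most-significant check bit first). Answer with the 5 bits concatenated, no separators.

00000

s1 (pos 1,3,5,7,9,11,13,15,17,19,21,23,25,27,29,31): 1⊕0⊕1⊕0⊕0⊕0⊕0⊕1⊕0⊕1⊕0⊕0⊕0⊕1⊕1⊕0 = 0
s2 (pos 2,3,6,7,10,11,14,15,18,19,22,23,26,27,30,31): 1⊕0⊕1⊕0⊕0⊕0⊕1⊕1⊕0⊕1⊕1⊕0⊕1⊕1⊕0⊕0 = 0
s4 (pos 4,5,6,7,12,13,14,15,20,21,22,23,28,29,30,31): 1⊕1⊕1⊕0⊕0⊕0⊕1⊕1⊕0⊕0⊕1⊕0⊕1⊕1⊕0⊕0 = 0
s8 (pos 8,9,10,11,12,13,14,15,24,25,26,27,28,29,30,31): 1⊕0⊕0⊕0⊕0⊕0⊕1⊕1⊕1⊕0⊕1⊕1⊕1⊕1⊕0⊕0 = 0
s16 (pos 16,17,18,19,20,21,22,23,24,25,26,27,28,29,30,31): 1⊕0⊕0⊕1⊕0⊕0⊕1⊕0⊕1⊕0⊕1⊕1⊕1⊕1⊕0⊕0 = 0
Syndrome s16…s1 = 00000 → no error.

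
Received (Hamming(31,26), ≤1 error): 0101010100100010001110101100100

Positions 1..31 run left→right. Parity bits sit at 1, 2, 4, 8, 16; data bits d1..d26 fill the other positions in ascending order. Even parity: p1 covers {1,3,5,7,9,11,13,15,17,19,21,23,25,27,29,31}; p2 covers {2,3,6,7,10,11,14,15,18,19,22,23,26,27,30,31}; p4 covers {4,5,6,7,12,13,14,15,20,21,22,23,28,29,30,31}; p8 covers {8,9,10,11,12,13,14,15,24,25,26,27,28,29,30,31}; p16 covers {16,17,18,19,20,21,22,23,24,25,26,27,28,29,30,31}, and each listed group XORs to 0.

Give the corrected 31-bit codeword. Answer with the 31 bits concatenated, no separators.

0101010100100010001110001100100

s1 (pos 1,3,5,7,9,11,13,15,17,19,21,23,25,27,29,31): 0⊕0⊕0⊕0⊕0⊕1⊕0⊕1⊕0⊕1⊕1⊕1⊕1⊕0⊕1⊕0 = 1
s2 (pos 2,3,6,7,10,11,14,15,18,19,22,23,26,27,30,31): 1⊕0⊕1⊕0⊕0⊕1⊕0⊕1⊕0⊕1⊕0⊕1⊕1⊕0⊕0⊕0 = 1
s4 (pos 4,5,6,7,12,13,14,15,20,21,22,23,28,29,30,31): 1⊕0⊕1⊕0⊕0⊕0⊕0⊕1⊕1⊕1⊕0⊕1⊕0⊕1⊕0⊕0 = 1
s8 (pos 8,9,10,11,12,13,14,15,24,25,26,27,28,29,30,31): 1⊕0⊕0⊕1⊕0⊕0⊕0⊕1⊕0⊕1⊕1⊕0⊕0⊕1⊕0⊕0 = 0
s16 (pos 16,17,18,19,20,21,22,23,24,25,26,27,28,29,30,31): 0⊕0⊕0⊕1⊕1⊕1⊕0⊕1⊕0⊕1⊕1⊕0⊕0⊕1⊕0⊕0 = 1
Syndrome s16…s1 = 10111 → error at position 23.
Flip position 23: 0101010100100010001110101100100 → 0101010100100010001110001100100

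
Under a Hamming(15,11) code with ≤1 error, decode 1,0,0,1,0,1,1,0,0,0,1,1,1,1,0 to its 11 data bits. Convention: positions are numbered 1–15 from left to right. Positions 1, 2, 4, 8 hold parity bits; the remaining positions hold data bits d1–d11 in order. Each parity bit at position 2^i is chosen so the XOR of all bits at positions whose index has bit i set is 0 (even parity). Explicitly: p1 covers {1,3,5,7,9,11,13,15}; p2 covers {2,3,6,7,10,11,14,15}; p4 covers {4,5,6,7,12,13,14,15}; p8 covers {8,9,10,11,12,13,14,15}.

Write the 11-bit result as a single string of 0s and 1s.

00110011110

s1 (pos 1,3,5,7,9,11,13,15): 1⊕0⊕0⊕1⊕0⊕1⊕1⊕0 = 0
s2 (pos 2,3,6,7,10,11,14,15): 0⊕0⊕1⊕1⊕0⊕1⊕1⊕0 = 0
s4 (pos 4,5,6,7,12,13,14,15): 1⊕0⊕1⊕1⊕1⊕1⊕1⊕0 = 0
s8 (pos 8,9,10,11,12,13,14,15): 0⊕0⊕0⊕1⊕1⊕1⊕1⊕0 = 0
Syndrome s8…s1 = 0000 → no error.
Read data bits from positions 3,5,6,7,9,10,11,12,13,14,15: 00110011110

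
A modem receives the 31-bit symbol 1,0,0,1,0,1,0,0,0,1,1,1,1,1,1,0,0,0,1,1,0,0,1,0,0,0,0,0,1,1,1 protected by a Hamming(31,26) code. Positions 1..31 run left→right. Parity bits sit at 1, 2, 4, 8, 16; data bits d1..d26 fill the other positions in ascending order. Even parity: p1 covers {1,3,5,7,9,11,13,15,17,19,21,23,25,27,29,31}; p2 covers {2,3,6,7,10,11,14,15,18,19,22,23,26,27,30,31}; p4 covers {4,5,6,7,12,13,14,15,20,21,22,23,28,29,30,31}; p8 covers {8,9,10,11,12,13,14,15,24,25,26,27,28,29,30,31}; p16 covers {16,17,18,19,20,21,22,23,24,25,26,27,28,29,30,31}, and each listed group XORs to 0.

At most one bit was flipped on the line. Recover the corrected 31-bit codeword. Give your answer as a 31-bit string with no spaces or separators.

s1 (pos 1,3,5,7,9,11,13,15,17,19,21,23,25,27,29,31): 1⊕0⊕0⊕0⊕0⊕1⊕1⊕1⊕0⊕1⊕0⊕1⊕0⊕0⊕1⊕1 = 0
s2 (pos 2,3,6,7,10,11,14,15,18,19,22,23,26,27,30,31): 0⊕0⊕1⊕0⊕1⊕1⊕1⊕1⊕0⊕1⊕0⊕1⊕0⊕0⊕1⊕1 = 1
s4 (pos 4,5,6,7,12,13,14,15,20,21,22,23,28,29,30,31): 1⊕0⊕1⊕0⊕1⊕1⊕1⊕1⊕1⊕0⊕0⊕1⊕0⊕1⊕1⊕1 = 1
s8 (pos 8,9,10,11,12,13,14,15,24,25,26,27,28,29,30,31): 0⊕0⊕1⊕1⊕1⊕1⊕1⊕1⊕0⊕0⊕0⊕0⊕0⊕1⊕1⊕1 = 1
s16 (pos 16,17,18,19,20,21,22,23,24,25,26,27,28,29,30,31): 0⊕0⊕0⊕1⊕1⊕0⊕0⊕1⊕0⊕0⊕0⊕0⊕0⊕1⊕1⊕1 = 0
Syndrome s16…s1 = 01110 → error at position 14.
Flip position 14: 1001010001111110001100100000111 → 1001010001111010001100100000111

1001010001111010001100100000111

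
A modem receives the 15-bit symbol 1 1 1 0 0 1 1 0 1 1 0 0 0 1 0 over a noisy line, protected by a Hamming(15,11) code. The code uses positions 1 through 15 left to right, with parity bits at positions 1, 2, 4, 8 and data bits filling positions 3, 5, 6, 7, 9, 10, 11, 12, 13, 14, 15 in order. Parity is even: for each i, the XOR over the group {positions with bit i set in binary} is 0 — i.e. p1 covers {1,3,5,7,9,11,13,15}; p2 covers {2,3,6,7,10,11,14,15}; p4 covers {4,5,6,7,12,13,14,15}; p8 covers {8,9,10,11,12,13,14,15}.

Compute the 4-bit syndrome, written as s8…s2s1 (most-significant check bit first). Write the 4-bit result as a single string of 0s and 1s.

s1 (pos 1,3,5,7,9,11,13,15): 1⊕1⊕0⊕1⊕1⊕0⊕0⊕0 = 0
s2 (pos 2,3,6,7,10,11,14,15): 1⊕1⊕1⊕1⊕1⊕0⊕1⊕0 = 0
s4 (pos 4,5,6,7,12,13,14,15): 0⊕0⊕1⊕1⊕0⊕0⊕1⊕0 = 1
s8 (pos 8,9,10,11,12,13,14,15): 0⊕1⊕1⊕0⊕0⊕0⊕1⊕0 = 1
Syndrome s8…s1 = 1100 → error at position 12.

1100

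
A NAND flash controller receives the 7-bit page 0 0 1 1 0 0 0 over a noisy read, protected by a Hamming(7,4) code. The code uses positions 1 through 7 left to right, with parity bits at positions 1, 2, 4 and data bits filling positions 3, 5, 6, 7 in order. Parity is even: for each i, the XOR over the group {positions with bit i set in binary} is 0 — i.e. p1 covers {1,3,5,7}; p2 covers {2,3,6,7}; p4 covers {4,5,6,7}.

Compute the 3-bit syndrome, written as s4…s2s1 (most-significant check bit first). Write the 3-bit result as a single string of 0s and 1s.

111

s1 (pos 1,3,5,7): 0⊕1⊕0⊕0 = 1
s2 (pos 2,3,6,7): 0⊕1⊕0⊕0 = 1
s4 (pos 4,5,6,7): 1⊕0⊕0⊕0 = 1
Syndrome s4…s1 = 111 → error at position 7.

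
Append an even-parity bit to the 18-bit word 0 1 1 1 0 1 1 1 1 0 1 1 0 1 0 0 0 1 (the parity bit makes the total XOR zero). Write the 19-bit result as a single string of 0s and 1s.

0111011110110100011

XOR of the 18 data bits: 0⊕1⊕1⊕1⊕0⊕1⊕1⊕1⊕1⊕0⊕1⊕1⊕0⊕1⊕0⊕0⊕0⊕1 = 1
Parity bit = 1 (so all 19 bits XOR to 0).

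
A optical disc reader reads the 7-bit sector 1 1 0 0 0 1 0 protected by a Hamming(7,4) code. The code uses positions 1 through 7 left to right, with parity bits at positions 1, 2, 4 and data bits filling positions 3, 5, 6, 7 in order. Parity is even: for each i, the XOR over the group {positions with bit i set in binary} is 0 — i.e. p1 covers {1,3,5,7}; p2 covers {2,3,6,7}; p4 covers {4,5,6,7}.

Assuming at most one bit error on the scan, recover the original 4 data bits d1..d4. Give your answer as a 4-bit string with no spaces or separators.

0110

s1 (pos 1,3,5,7): 1⊕0⊕0⊕0 = 1
s2 (pos 2,3,6,7): 1⊕0⊕1⊕0 = 0
s4 (pos 4,5,6,7): 0⊕0⊕1⊕0 = 1
Syndrome s4…s1 = 101 → error at position 5.
Flip position 5: 1100010 → 1100110
Read data bits from positions 3,5,6,7: 0110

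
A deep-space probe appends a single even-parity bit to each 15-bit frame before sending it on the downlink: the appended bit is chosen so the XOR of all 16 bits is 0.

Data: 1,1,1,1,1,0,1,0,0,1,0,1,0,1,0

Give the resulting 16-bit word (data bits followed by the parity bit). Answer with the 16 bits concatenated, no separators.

XOR of the 15 data bits: 1⊕1⊕1⊕1⊕1⊕0⊕1⊕0⊕0⊕1⊕0⊕1⊕0⊕1⊕0 = 1
Parity bit = 1 (so all 16 bits XOR to 0).

1111101001010101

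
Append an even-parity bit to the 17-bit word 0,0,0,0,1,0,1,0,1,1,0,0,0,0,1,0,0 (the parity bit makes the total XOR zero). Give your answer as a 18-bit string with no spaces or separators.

XOR of the 17 data bits: 0⊕0⊕0⊕0⊕1⊕0⊕1⊕0⊕1⊕1⊕0⊕0⊕0⊕0⊕1⊕0⊕0 = 1
Parity bit = 1 (so all 18 bits XOR to 0).

000010101100001001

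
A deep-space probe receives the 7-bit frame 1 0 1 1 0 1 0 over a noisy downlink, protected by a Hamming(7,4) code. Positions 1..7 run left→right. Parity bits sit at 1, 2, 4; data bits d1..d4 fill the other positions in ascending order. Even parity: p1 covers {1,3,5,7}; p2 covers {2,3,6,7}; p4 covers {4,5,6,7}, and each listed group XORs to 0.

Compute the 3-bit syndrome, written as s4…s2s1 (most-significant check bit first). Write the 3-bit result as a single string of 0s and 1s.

s1 (pos 1,3,5,7): 1⊕1⊕0⊕0 = 0
s2 (pos 2,3,6,7): 0⊕1⊕1⊕0 = 0
s4 (pos 4,5,6,7): 1⊕0⊕1⊕0 = 0
Syndrome s4…s1 = 000 → no error.

000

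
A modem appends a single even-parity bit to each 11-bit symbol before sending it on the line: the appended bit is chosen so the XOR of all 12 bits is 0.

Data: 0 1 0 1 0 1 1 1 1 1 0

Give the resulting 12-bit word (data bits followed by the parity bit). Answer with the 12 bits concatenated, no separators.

XOR of the 11 data bits: 0⊕1⊕0⊕1⊕0⊕1⊕1⊕1⊕1⊕1⊕0 = 1
Parity bit = 1 (so all 12 bits XOR to 0).

010101111101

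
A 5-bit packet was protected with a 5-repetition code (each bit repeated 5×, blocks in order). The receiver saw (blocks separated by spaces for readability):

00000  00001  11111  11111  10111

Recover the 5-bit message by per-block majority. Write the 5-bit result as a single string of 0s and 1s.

00111

Block 1 (00000): 0 ones → 0
Block 2 (00001): 1 one → 0
Block 3 (11111): 5 ones → 1
Block 4 (11111): 5 ones → 1
Block 5 (10111): 4 ones → 1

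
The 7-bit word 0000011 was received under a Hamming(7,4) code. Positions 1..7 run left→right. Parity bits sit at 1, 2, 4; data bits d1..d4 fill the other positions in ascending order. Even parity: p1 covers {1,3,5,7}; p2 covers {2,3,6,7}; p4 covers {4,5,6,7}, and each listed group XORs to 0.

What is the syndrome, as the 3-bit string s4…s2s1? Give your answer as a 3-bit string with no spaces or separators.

001

s1 (pos 1,3,5,7): 0⊕0⊕0⊕1 = 1
s2 (pos 2,3,6,7): 0⊕0⊕1⊕1 = 0
s4 (pos 4,5,6,7): 0⊕0⊕1⊕1 = 0
Syndrome s4…s1 = 001 → error at position 1.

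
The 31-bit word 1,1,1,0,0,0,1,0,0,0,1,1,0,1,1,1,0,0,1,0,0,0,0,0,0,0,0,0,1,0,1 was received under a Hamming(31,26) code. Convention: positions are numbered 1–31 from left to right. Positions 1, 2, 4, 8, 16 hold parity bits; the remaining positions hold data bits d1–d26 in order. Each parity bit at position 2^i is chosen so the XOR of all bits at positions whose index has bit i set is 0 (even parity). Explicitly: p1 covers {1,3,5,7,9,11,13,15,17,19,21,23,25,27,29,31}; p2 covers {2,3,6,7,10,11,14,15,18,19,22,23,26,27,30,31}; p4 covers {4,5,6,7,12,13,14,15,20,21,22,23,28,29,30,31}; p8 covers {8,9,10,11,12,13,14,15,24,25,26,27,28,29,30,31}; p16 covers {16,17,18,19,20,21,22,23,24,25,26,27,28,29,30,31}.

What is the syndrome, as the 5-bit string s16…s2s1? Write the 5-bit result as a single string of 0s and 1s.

s1 (pos 1,3,5,7,9,11,13,15,17,19,21,23,25,27,29,31): 1⊕1⊕0⊕1⊕0⊕1⊕0⊕1⊕0⊕1⊕0⊕0⊕0⊕0⊕1⊕1 = 0
s2 (pos 2,3,6,7,10,11,14,15,18,19,22,23,26,27,30,31): 1⊕1⊕0⊕1⊕0⊕1⊕1⊕1⊕0⊕1⊕0⊕0⊕0⊕0⊕0⊕1 = 0
s4 (pos 4,5,6,7,12,13,14,15,20,21,22,23,28,29,30,31): 0⊕0⊕0⊕1⊕1⊕0⊕1⊕1⊕0⊕0⊕0⊕0⊕0⊕1⊕0⊕1 = 0
s8 (pos 8,9,10,11,12,13,14,15,24,25,26,27,28,29,30,31): 0⊕0⊕0⊕1⊕1⊕0⊕1⊕1⊕0⊕0⊕0⊕0⊕0⊕1⊕0⊕1 = 0
s16 (pos 16,17,18,19,20,21,22,23,24,25,26,27,28,29,30,31): 1⊕0⊕0⊕1⊕0⊕0⊕0⊕0⊕0⊕0⊕0⊕0⊕0⊕1⊕0⊕1 = 0
Syndrome s16…s1 = 00000 → no error.

00000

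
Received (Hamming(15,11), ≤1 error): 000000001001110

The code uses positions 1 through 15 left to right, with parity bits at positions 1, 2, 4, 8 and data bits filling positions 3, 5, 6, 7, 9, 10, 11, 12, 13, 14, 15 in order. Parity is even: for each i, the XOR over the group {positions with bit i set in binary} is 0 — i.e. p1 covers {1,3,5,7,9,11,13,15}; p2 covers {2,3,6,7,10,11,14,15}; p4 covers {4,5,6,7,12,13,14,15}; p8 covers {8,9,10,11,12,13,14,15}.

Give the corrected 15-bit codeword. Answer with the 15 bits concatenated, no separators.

000001001001110

s1 (pos 1,3,5,7,9,11,13,15): 0⊕0⊕0⊕0⊕1⊕0⊕1⊕0 = 0
s2 (pos 2,3,6,7,10,11,14,15): 0⊕0⊕0⊕0⊕0⊕0⊕1⊕0 = 1
s4 (pos 4,5,6,7,12,13,14,15): 0⊕0⊕0⊕0⊕1⊕1⊕1⊕0 = 1
s8 (pos 8,9,10,11,12,13,14,15): 0⊕1⊕0⊕0⊕1⊕1⊕1⊕0 = 0
Syndrome s8…s1 = 0110 → error at position 6.
Flip position 6: 000000001001110 → 000001001001110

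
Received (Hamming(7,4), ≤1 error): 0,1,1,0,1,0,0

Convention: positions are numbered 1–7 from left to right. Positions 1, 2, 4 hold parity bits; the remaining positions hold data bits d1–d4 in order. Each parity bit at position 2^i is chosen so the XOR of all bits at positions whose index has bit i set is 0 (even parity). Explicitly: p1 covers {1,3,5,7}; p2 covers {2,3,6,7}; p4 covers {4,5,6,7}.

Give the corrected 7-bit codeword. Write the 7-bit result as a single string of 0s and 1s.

s1 (pos 1,3,5,7): 0⊕1⊕1⊕0 = 0
s2 (pos 2,3,6,7): 1⊕1⊕0⊕0 = 0
s4 (pos 4,5,6,7): 0⊕1⊕0⊕0 = 1
Syndrome s4…s1 = 100 → error at position 4.
Flip position 4: 0110100 → 0111100

0111100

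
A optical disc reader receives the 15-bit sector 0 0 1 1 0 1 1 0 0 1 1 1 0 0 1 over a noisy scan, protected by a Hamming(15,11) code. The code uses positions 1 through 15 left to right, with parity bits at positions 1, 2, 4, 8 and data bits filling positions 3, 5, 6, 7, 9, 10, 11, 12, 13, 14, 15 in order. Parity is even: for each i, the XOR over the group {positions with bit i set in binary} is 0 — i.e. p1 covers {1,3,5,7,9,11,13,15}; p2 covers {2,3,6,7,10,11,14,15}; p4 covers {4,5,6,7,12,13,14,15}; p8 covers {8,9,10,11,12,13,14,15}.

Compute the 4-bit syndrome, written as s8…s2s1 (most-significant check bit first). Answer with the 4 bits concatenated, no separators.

s1 (pos 1,3,5,7,9,11,13,15): 0⊕1⊕0⊕1⊕0⊕1⊕0⊕1 = 0
s2 (pos 2,3,6,7,10,11,14,15): 0⊕1⊕1⊕1⊕1⊕1⊕0⊕1 = 0
s4 (pos 4,5,6,7,12,13,14,15): 1⊕0⊕1⊕1⊕1⊕0⊕0⊕1 = 1
s8 (pos 8,9,10,11,12,13,14,15): 0⊕0⊕1⊕1⊕1⊕0⊕0⊕1 = 0
Syndrome s8…s1 = 0100 → error at position 4.

0100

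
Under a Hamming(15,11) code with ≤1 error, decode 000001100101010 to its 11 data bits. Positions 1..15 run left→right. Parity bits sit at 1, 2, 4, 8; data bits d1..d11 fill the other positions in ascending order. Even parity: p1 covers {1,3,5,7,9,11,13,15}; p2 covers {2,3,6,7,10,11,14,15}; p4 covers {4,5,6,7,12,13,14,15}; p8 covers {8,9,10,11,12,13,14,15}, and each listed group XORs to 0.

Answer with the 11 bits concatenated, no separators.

00111101010

s1 (pos 1,3,5,7,9,11,13,15): 0⊕0⊕0⊕1⊕0⊕0⊕0⊕0 = 1
s2 (pos 2,3,6,7,10,11,14,15): 0⊕0⊕1⊕1⊕1⊕0⊕1⊕0 = 0
s4 (pos 4,5,6,7,12,13,14,15): 0⊕0⊕1⊕1⊕1⊕0⊕1⊕0 = 0
s8 (pos 8,9,10,11,12,13,14,15): 0⊕0⊕1⊕0⊕1⊕0⊕1⊕0 = 1
Syndrome s8…s1 = 1001 → error at position 9.
Flip position 9: 000001100101010 → 000001101101010
Read data bits from positions 3,5,6,7,9,10,11,12,13,14,15: 00111101010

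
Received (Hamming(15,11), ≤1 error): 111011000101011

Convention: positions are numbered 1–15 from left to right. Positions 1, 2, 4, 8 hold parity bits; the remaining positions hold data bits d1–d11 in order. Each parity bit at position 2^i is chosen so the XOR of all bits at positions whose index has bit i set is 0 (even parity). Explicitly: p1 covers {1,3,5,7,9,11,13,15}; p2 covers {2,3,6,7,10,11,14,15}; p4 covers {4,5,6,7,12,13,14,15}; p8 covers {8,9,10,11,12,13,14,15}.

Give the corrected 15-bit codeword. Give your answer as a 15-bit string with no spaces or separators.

s1 (pos 1,3,5,7,9,11,13,15): 1⊕1⊕1⊕0⊕0⊕0⊕0⊕1 = 0
s2 (pos 2,3,6,7,10,11,14,15): 1⊕1⊕1⊕0⊕1⊕0⊕1⊕1 = 0
s4 (pos 4,5,6,7,12,13,14,15): 0⊕1⊕1⊕0⊕1⊕0⊕1⊕1 = 1
s8 (pos 8,9,10,11,12,13,14,15): 0⊕0⊕1⊕0⊕1⊕0⊕1⊕1 = 0
Syndrome s8…s1 = 0100 → error at position 4.
Flip position 4: 111011000101011 → 111111000101011

111111000101011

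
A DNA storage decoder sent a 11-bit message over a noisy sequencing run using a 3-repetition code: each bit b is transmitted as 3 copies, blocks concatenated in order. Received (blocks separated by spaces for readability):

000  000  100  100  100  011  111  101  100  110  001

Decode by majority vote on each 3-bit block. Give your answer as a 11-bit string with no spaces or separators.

00000111010

Block 1 (000): 0 ones → 0
Block 2 (000): 0 ones → 0
Block 3 (100): 1 one → 0
Block 4 (100): 1 one → 0
Block 5 (100): 1 one → 0
Block 6 (011): 2 ones → 1
Block 7 (111): 3 ones → 1
Block 8 (101): 2 ones → 1
Block 9 (100): 1 one → 0
Block 10 (110): 2 ones → 1
Block 11 (001): 1 one → 0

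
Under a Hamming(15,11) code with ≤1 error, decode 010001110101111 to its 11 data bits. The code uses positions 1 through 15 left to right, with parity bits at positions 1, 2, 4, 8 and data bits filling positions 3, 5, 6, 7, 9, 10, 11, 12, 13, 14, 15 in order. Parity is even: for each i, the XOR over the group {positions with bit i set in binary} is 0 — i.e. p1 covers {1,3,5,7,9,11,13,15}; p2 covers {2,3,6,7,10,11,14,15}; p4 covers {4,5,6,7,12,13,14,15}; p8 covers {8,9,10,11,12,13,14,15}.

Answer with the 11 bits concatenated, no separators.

00110101111

s1 (pos 1,3,5,7,9,11,13,15): 0⊕0⊕0⊕1⊕0⊕0⊕1⊕1 = 1
s2 (pos 2,3,6,7,10,11,14,15): 1⊕0⊕1⊕1⊕1⊕0⊕1⊕1 = 0
s4 (pos 4,5,6,7,12,13,14,15): 0⊕0⊕1⊕1⊕1⊕1⊕1⊕1 = 0
s8 (pos 8,9,10,11,12,13,14,15): 1⊕0⊕1⊕0⊕1⊕1⊕1⊕1 = 0
Syndrome s8…s1 = 0001 → error at position 1.
Flip position 1: 010001110101111 → 110001110101111
Read data bits from positions 3,5,6,7,9,10,11,12,13,14,15: 00110101111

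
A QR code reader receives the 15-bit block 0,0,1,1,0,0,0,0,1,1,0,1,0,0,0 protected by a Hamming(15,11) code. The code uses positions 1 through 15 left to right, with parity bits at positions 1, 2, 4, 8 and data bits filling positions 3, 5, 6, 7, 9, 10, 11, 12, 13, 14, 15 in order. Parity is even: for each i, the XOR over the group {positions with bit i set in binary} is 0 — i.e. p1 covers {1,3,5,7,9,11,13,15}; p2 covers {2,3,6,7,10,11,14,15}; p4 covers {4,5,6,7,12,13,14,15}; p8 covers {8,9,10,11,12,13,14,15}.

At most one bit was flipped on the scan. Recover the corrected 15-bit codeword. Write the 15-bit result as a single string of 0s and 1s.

001100011101000

s1 (pos 1,3,5,7,9,11,13,15): 0⊕1⊕0⊕0⊕1⊕0⊕0⊕0 = 0
s2 (pos 2,3,6,7,10,11,14,15): 0⊕1⊕0⊕0⊕1⊕0⊕0⊕0 = 0
s4 (pos 4,5,6,7,12,13,14,15): 1⊕0⊕0⊕0⊕1⊕0⊕0⊕0 = 0
s8 (pos 8,9,10,11,12,13,14,15): 0⊕1⊕1⊕0⊕1⊕0⊕0⊕0 = 1
Syndrome s8…s1 = 1000 → error at position 8.
Flip position 8: 001100001101000 → 001100011101000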